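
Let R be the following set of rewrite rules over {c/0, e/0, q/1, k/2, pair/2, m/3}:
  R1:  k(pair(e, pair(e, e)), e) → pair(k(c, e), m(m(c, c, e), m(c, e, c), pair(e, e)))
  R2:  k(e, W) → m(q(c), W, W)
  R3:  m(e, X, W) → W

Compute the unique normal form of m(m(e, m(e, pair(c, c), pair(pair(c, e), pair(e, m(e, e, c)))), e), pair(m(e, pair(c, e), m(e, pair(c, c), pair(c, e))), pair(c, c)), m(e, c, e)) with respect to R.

e

1. m(m(e, m(e, pair(c, c), pair(pair(c, e), pair(e, m(e, e, c)))), e), pair(m(e, pair(c, e), m(e, pair(c, c), pair(c, e))), pair(c, c)), m(e, c, e))  →  m(e, pair(m(e, pair(c, e), m(e, pair(c, c), pair(c, e))), pair(c, c)), m(e, c, e))   [R3 at 1]
2. m(e, pair(m(e, pair(c, e), m(e, pair(c, c), pair(c, e))), pair(c, c)), m(e, c, e))  →  m(e, c, e)   [R3 at ε]
3. m(e, c, e)  →  e   [R3 at ε]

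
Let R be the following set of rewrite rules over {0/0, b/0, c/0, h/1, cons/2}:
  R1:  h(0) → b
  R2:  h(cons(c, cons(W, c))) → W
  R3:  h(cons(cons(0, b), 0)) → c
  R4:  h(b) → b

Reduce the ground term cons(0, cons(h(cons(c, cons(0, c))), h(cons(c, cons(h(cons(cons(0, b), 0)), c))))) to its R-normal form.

cons(0, cons(0, c))

1. cons(0, cons(h(cons(c, cons(0, c))), h(cons(c, cons(h(cons(cons(0, b), 0)), c)))))  →  cons(0, cons(0, h(cons(c, cons(h(cons(cons(0, b), 0)), c)))))   [R2 at 2.1]
2. cons(0, cons(0, h(cons(c, cons(h(cons(cons(0, b), 0)), c)))))  →  cons(0, cons(0, h(cons(cons(0, b), 0))))   [R2 at 2.2]
3. cons(0, cons(0, h(cons(cons(0, b), 0))))  →  cons(0, cons(0, c))   [R3 at 2.2]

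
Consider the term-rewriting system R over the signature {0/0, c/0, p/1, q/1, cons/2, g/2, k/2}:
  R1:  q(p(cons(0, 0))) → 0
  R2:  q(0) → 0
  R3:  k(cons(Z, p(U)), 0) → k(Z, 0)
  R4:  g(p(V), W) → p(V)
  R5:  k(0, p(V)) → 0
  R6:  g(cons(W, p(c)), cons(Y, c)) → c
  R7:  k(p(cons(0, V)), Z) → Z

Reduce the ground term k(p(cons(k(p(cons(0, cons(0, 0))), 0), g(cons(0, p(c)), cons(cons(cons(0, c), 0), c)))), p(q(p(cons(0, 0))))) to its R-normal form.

p(0)

1. k(p(cons(k(p(cons(0, cons(0, 0))), 0), g(cons(0, p(c)), cons(cons(cons(0, c), 0), c)))), p(q(p(cons(0, 0)))))  →  k(p(cons(0, g(cons(0, p(c)), cons(cons(cons(0, c), 0), c)))), p(q(p(cons(0, 0)))))   [R7 at 1.1.1]
2. k(p(cons(0, g(cons(0, p(c)), cons(cons(cons(0, c), 0), c)))), p(q(p(cons(0, 0)))))  →  p(q(p(cons(0, 0))))   [R7 at ε]
3. p(q(p(cons(0, 0))))  →  p(0)   [R1 at 1]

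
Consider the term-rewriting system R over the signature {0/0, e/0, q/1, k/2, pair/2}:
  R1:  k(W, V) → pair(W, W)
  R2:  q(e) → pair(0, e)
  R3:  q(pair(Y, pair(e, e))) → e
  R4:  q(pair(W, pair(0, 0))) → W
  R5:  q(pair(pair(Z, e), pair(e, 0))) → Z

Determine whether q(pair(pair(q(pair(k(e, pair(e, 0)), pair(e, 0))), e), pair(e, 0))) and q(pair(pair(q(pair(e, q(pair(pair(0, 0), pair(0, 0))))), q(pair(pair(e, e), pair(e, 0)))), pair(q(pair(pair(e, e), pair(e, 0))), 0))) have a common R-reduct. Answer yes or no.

yes — NF(t₁) = e, NF(t₂) = e

Reduce t₁ = q(pair(pair(q(pair(k(e, pair(e, 0)), pair(e, 0))), e), pair(e, 0))):
1. q(pair(pair(q(pair(k(e, pair(e, 0)), pair(e, 0))), e), pair(e, 0)))  →  q(pair(k(e, pair(e, 0)), pair(e, 0)))   [R5 at ε]
2. q(pair(k(e, pair(e, 0)), pair(e, 0)))  →  q(pair(pair(e, e), pair(e, 0)))   [R1 at 1.1]
3. q(pair(pair(e, e), pair(e, 0)))  →  e   [R5 at ε]

Reduce t₂ = q(pair(pair(q(pair(e, q(pair(pair(0, 0), pair(0, 0))))), q(pair(pair(e, e), pair(e, 0)))), pair(q(pair(pair(e, e), pair(e, 0))), 0))):
1. q(pair(pair(q(pair(e, q(pair(pair(0, 0), pair(0, 0))))), q(pair(pair(e, e), pair(e, 0)))), pair(q(pair(pair(e, e), pair(e, 0))), 0)))  →  q(pair(pair(q(pair(e, pair(0, 0))), q(pair(pair(e, e), pair(e, 0)))), pair(q(pair(pair(e, e), pair(e, 0))), 0)))   [R4 at 1.1.1.1.2]
2. q(pair(pair(q(pair(e, pair(0, 0))), q(pair(pair(e, e), pair(e, 0)))), pair(q(pair(pair(e, e), pair(e, 0))), 0)))  →  q(pair(pair(e, q(pair(pair(e, e), pair(e, 0)))), pair(q(pair(pair(e, e), pair(e, 0))), 0)))   [R4 at 1.1.1]
3. q(pair(pair(e, q(pair(pair(e, e), pair(e, 0)))), pair(q(pair(pair(e, e), pair(e, 0))), 0)))  →  q(pair(pair(e, e), pair(q(pair(pair(e, e), pair(e, 0))), 0)))   [R5 at 1.1.2]
4. q(pair(pair(e, e), pair(q(pair(pair(e, e), pair(e, 0))), 0)))  →  q(pair(pair(e, e), pair(e, 0)))   [R5 at 1.2.1]
5. q(pair(pair(e, e), pair(e, 0)))  →  e   [R5 at ε]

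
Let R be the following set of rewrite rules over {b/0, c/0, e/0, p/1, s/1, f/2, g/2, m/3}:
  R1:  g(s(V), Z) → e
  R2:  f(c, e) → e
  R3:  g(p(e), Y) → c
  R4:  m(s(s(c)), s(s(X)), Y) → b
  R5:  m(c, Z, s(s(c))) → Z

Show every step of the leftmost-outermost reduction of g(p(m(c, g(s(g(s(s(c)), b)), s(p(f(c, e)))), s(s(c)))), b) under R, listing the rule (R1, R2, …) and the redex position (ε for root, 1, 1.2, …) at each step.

c

1. g(p(m(c, g(s(g(s(s(c)), b)), s(p(f(c, e)))), s(s(c)))), b)  →  g(p(g(s(g(s(s(c)), b)), s(p(f(c, e))))), b)   [R5 at 1.1]
2. g(p(g(s(g(s(s(c)), b)), s(p(f(c, e))))), b)  →  g(p(e), b)   [R1 at 1.1]
3. g(p(e), b)  →  c   [R3 at ε]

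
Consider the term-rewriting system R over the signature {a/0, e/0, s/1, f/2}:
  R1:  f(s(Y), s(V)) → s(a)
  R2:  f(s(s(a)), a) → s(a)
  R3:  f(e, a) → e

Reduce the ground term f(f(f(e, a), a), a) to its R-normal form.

1. f(f(f(e, a), a), a)  →  f(f(e, a), a)   [R3 at 1.1]
2. f(f(e, a), a)  →  f(e, a)   [R3 at 1]
3. f(e, a)  →  e   [R3 at ε]

e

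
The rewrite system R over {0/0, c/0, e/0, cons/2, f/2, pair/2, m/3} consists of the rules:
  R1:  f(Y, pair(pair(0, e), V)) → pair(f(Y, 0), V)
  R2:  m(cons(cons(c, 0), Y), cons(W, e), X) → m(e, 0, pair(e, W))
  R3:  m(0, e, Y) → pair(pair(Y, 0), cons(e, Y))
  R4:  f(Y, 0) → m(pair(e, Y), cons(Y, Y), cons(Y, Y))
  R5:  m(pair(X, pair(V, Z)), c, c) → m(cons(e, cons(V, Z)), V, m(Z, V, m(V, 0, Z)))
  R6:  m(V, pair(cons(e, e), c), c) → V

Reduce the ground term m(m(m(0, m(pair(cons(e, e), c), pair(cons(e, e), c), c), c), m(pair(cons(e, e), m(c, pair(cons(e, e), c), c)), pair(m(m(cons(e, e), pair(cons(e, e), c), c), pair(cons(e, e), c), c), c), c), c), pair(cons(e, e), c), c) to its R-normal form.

1. m(m(m(0, m(pair(cons(e, e), c), pair(cons(e, e), c), c), c), m(pair(cons(e, e), m(c, pair(cons(e, e), c), c)), pair(m(m(cons(e, e), pair(cons(e, e), c), c), pair(cons(e, e), c), c), c), c), c), pair(cons(e, e), c), c)  →  m(m(0, m(pair(cons(e, e), c), pair(cons(e, e), c), c), c), m(pair(cons(e, e), m(c, pair(cons(e, e), c), c)), pair(m(m(cons(e, e), pair(cons(e, e), c), c), pair(cons(e, e), c), c), c), c), c)   [R6 at ε]
2. m(m(0, m(pair(cons(e, e), c), pair(cons(e, e), c), c), c), m(pair(cons(e, e), m(c, pair(cons(e, e), c), c)), pair(m(m(cons(e, e), pair(cons(e, e), c), c), pair(cons(e, e), c), c), c), c), c)  →  m(m(0, pair(cons(e, e), c), c), m(pair(cons(e, e), m(c, pair(cons(e, e), c), c)), pair(m(m(cons(e, e), pair(cons(e, e), c), c), pair(cons(e, e), c), c), c), c), c)   [R6 at 1.2]
3. m(m(0, pair(cons(e, e), c), c), m(pair(cons(e, e), m(c, pair(cons(e, e), c), c)), pair(m(m(cons(e, e), pair(cons(e, e), c), c), pair(cons(e, e), c), c), c), c), c)  →  m(0, m(pair(cons(e, e), m(c, pair(cons(e, e), c), c)), pair(m(m(cons(e, e), pair(cons(e, e), c), c), pair(cons(e, e), c), c), c), c), c)   [R6 at 1]
4. m(0, m(pair(cons(e, e), m(c, pair(cons(e, e), c), c)), pair(m(m(cons(e, e), pair(cons(e, e), c), c), pair(cons(e, e), c), c), c), c), c)  →  m(0, m(pair(cons(e, e), c), pair(m(m(cons(e, e), pair(cons(e, e), c), c), pair(cons(e, e), c), c), c), c), c)   [R6 at 2.1.2]
5. m(0, m(pair(cons(e, e), c), pair(m(m(cons(e, e), pair(cons(e, e), c), c), pair(cons(e, e), c), c), c), c), c)  →  m(0, m(pair(cons(e, e), c), pair(m(cons(e, e), pair(cons(e, e), c), c), c), c), c)   [R6 at 2.2.1]
6. m(0, m(pair(cons(e, e), c), pair(m(cons(e, e), pair(cons(e, e), c), c), c), c), c)  →  m(0, m(pair(cons(e, e), c), pair(cons(e, e), c), c), c)   [R6 at 2.2.1]
7. m(0, m(pair(cons(e, e), c), pair(cons(e, e), c), c), c)  →  m(0, pair(cons(e, e), c), c)   [R6 at 2]
8. m(0, pair(cons(e, e), c), c)  →  0   [R6 at ε]

0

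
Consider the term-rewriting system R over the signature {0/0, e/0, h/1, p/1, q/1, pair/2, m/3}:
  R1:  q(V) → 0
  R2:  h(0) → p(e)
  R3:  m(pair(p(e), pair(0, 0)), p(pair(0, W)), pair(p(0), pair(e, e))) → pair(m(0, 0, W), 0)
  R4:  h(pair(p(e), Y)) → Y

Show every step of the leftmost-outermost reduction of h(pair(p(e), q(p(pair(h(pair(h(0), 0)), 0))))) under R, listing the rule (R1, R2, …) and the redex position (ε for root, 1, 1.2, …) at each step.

1. h(pair(p(e), q(p(pair(h(pair(h(0), 0)), 0)))))  →  q(p(pair(h(pair(h(0), 0)), 0)))   [R4 at ε]
2. q(p(pair(h(pair(h(0), 0)), 0)))  →  0   [R1 at ε]

0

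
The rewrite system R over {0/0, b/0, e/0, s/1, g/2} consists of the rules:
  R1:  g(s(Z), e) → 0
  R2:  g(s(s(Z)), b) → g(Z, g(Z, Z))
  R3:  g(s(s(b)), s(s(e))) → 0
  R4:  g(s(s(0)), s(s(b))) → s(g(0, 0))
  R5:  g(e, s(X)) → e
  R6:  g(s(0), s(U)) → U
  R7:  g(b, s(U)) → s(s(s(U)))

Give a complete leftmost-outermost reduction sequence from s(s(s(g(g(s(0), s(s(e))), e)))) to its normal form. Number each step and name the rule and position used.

s(s(s(0)))

1. s(s(s(g(g(s(0), s(s(e))), e))))  →  s(s(s(g(s(e), e))))   [R6 at 1.1.1.1]
2. s(s(s(g(s(e), e))))  →  s(s(s(0)))   [R1 at 1.1.1]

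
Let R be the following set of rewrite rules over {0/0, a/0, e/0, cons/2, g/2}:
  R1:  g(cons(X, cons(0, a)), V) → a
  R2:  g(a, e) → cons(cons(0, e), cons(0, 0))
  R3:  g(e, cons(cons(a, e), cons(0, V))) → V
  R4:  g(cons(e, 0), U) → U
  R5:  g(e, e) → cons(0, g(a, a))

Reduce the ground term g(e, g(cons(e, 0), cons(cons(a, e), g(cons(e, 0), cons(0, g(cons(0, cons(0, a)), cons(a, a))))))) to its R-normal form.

1. g(e, g(cons(e, 0), cons(cons(a, e), g(cons(e, 0), cons(0, g(cons(0, cons(0, a)), cons(a, a)))))))  →  g(e, cons(cons(a, e), g(cons(e, 0), cons(0, g(cons(0, cons(0, a)), cons(a, a))))))   [R4 at 2]
2. g(e, cons(cons(a, e), g(cons(e, 0), cons(0, g(cons(0, cons(0, a)), cons(a, a))))))  →  g(e, cons(cons(a, e), cons(0, g(cons(0, cons(0, a)), cons(a, a)))))   [R4 at 2.2]
3. g(e, cons(cons(a, e), cons(0, g(cons(0, cons(0, a)), cons(a, a)))))  →  g(cons(0, cons(0, a)), cons(a, a))   [R3 at ε]
4. g(cons(0, cons(0, a)), cons(a, a))  →  a   [R1 at ε]

a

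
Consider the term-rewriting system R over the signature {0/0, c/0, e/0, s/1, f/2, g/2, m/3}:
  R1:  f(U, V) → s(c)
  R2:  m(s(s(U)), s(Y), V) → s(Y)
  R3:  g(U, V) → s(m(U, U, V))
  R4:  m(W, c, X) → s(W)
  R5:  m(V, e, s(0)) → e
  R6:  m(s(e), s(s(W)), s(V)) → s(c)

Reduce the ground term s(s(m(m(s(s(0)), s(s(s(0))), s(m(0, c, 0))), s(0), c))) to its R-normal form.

s(s(s(0)))

1. s(s(m(m(s(s(0)), s(s(s(0))), s(m(0, c, 0))), s(0), c)))  →  s(s(m(s(s(s(0))), s(0), c)))   [R2 at 1.1.1]
2. s(s(m(s(s(s(0))), s(0), c)))  →  s(s(s(0)))   [R2 at 1.1]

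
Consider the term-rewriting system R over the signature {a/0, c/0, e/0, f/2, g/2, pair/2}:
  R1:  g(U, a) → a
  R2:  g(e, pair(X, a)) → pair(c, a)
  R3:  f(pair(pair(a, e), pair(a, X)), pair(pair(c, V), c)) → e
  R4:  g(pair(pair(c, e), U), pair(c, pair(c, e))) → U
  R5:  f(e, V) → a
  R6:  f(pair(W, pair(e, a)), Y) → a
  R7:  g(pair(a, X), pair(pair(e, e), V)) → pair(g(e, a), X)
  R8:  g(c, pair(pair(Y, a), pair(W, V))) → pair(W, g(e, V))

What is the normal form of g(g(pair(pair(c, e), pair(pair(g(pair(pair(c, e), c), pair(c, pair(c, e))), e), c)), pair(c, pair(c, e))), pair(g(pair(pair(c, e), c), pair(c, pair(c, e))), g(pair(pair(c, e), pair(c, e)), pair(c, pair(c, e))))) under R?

1. g(g(pair(pair(c, e), pair(pair(g(pair(pair(c, e), c), pair(c, pair(c, e))), e), c)), pair(c, pair(c, e))), pair(g(pair(pair(c, e), c), pair(c, pair(c, e))), g(pair(pair(c, e), pair(c, e)), pair(c, pair(c, e)))))  →  g(pair(pair(g(pair(pair(c, e), c), pair(c, pair(c, e))), e), c), pair(g(pair(pair(c, e), c), pair(c, pair(c, e))), g(pair(pair(c, e), pair(c, e)), pair(c, pair(c, e)))))   [R4 at 1]
2. g(pair(pair(g(pair(pair(c, e), c), pair(c, pair(c, e))), e), c), pair(g(pair(pair(c, e), c), pair(c, pair(c, e))), g(pair(pair(c, e), pair(c, e)), pair(c, pair(c, e)))))  →  g(pair(pair(c, e), c), pair(g(pair(pair(c, e), c), pair(c, pair(c, e))), g(pair(pair(c, e), pair(c, e)), pair(c, pair(c, e)))))   [R4 at 1.1.1]
3. g(pair(pair(c, e), c), pair(g(pair(pair(c, e), c), pair(c, pair(c, e))), g(pair(pair(c, e), pair(c, e)), pair(c, pair(c, e)))))  →  g(pair(pair(c, e), c), pair(c, g(pair(pair(c, e), pair(c, e)), pair(c, pair(c, e)))))   [R4 at 2.1]
4. g(pair(pair(c, e), c), pair(c, g(pair(pair(c, e), pair(c, e)), pair(c, pair(c, e)))))  →  g(pair(pair(c, e), c), pair(c, pair(c, e)))   [R4 at 2.2]
5. g(pair(pair(c, e), c), pair(c, pair(c, e)))  →  c   [R4 at ε]

c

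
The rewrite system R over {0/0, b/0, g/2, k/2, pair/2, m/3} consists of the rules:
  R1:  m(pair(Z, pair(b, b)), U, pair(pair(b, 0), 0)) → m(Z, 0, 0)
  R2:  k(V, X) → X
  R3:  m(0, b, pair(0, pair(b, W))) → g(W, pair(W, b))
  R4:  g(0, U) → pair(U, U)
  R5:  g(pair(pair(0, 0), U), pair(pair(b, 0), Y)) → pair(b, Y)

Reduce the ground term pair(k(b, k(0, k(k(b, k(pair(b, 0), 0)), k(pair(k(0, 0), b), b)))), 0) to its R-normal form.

1. pair(k(b, k(0, k(k(b, k(pair(b, 0), 0)), k(pair(k(0, 0), b), b)))), 0)  →  pair(k(0, k(k(b, k(pair(b, 0), 0)), k(pair(k(0, 0), b), b))), 0)   [R2 at 1]
2. pair(k(0, k(k(b, k(pair(b, 0), 0)), k(pair(k(0, 0), b), b))), 0)  →  pair(k(k(b, k(pair(b, 0), 0)), k(pair(k(0, 0), b), b)), 0)   [R2 at 1]
3. pair(k(k(b, k(pair(b, 0), 0)), k(pair(k(0, 0), b), b)), 0)  →  pair(k(pair(k(0, 0), b), b), 0)   [R2 at 1]
4. pair(k(pair(k(0, 0), b), b), 0)  →  pair(b, 0)   [R2 at 1]

pair(b, 0)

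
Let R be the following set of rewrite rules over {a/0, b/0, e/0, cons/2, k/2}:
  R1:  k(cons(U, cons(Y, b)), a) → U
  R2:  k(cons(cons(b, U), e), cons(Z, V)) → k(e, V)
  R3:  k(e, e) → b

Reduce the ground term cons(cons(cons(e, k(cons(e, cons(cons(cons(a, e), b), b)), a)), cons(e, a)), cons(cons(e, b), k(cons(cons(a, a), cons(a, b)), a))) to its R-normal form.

cons(cons(cons(e, e), cons(e, a)), cons(cons(e, b), cons(a, a)))

1. cons(cons(cons(e, k(cons(e, cons(cons(cons(a, e), b), b)), a)), cons(e, a)), cons(cons(e, b), k(cons(cons(a, a), cons(a, b)), a)))  →  cons(cons(cons(e, e), cons(e, a)), cons(cons(e, b), k(cons(cons(a, a), cons(a, b)), a)))   [R1 at 1.1.2]
2. cons(cons(cons(e, e), cons(e, a)), cons(cons(e, b), k(cons(cons(a, a), cons(a, b)), a)))  →  cons(cons(cons(e, e), cons(e, a)), cons(cons(e, b), cons(a, a)))   [R1 at 2.2]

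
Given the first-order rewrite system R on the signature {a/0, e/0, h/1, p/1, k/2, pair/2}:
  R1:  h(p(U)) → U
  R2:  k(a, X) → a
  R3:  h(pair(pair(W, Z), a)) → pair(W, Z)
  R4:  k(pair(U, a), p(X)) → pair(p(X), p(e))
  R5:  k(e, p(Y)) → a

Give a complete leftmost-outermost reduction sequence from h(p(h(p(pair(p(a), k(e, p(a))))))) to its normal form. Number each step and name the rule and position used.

1. h(p(h(p(pair(p(a), k(e, p(a)))))))  →  h(p(pair(p(a), k(e, p(a)))))   [R1 at ε]
2. h(p(pair(p(a), k(e, p(a)))))  →  pair(p(a), k(e, p(a)))   [R1 at ε]
3. pair(p(a), k(e, p(a)))  →  pair(p(a), a)   [R5 at 2]

pair(p(a), a)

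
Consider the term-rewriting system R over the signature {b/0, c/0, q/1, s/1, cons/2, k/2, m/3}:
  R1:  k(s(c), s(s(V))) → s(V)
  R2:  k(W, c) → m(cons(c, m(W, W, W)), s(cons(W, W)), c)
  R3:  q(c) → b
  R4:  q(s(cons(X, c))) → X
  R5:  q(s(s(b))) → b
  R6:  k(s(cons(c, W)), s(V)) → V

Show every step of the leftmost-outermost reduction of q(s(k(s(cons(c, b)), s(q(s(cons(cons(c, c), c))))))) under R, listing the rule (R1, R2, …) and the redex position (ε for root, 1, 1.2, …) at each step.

c

1. q(s(k(s(cons(c, b)), s(q(s(cons(cons(c, c), c)))))))  →  q(s(q(s(cons(cons(c, c), c)))))   [R6 at 1.1]
2. q(s(q(s(cons(cons(c, c), c)))))  →  q(s(cons(c, c)))   [R4 at 1.1]
3. q(s(cons(c, c)))  →  c   [R4 at ε]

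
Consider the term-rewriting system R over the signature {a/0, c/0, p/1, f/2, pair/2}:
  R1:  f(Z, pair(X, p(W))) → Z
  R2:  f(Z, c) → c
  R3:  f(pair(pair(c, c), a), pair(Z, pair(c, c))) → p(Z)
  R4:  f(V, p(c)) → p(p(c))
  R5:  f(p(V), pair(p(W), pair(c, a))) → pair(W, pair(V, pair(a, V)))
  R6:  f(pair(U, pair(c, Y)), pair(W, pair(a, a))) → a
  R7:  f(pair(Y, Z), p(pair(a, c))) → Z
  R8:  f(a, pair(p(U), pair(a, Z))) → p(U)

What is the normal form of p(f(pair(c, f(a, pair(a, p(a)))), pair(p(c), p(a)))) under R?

1. p(f(pair(c, f(a, pair(a, p(a)))), pair(p(c), p(a))))  →  p(pair(c, f(a, pair(a, p(a)))))   [R1 at 1]
2. p(pair(c, f(a, pair(a, p(a)))))  →  p(pair(c, a))   [R1 at 1.2]

p(pair(c, a))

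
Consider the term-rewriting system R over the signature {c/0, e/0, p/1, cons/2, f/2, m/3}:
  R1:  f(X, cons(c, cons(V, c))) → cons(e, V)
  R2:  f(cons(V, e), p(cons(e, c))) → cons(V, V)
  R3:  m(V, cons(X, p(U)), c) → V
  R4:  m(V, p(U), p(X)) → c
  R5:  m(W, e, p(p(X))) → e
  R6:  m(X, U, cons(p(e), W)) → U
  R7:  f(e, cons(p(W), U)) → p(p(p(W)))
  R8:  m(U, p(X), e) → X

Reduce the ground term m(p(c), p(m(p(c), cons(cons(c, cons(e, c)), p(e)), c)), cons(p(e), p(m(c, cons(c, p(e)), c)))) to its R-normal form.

1. m(p(c), p(m(p(c), cons(cons(c, cons(e, c)), p(e)), c)), cons(p(e), p(m(c, cons(c, p(e)), c))))  →  p(m(p(c), cons(cons(c, cons(e, c)), p(e)), c))   [R6 at ε]
2. p(m(p(c), cons(cons(c, cons(e, c)), p(e)), c))  →  p(p(c))   [R3 at 1]

p(p(c))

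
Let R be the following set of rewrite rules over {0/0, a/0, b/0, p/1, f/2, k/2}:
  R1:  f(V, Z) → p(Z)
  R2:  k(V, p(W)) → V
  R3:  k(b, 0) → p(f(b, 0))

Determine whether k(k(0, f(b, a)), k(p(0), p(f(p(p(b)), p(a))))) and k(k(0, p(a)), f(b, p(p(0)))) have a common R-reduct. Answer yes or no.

Reduce t₁ = k(k(0, f(b, a)), k(p(0), p(f(p(p(b)), p(a))))):
1. k(k(0, f(b, a)), k(p(0), p(f(p(p(b)), p(a)))))  →  k(k(0, p(a)), k(p(0), p(f(p(p(b)), p(a)))))   [R1 at 1.2]
2. k(k(0, p(a)), k(p(0), p(f(p(p(b)), p(a)))))  →  k(0, k(p(0), p(f(p(p(b)), p(a)))))   [R2 at 1]
3. k(0, k(p(0), p(f(p(p(b)), p(a)))))  →  k(0, p(0))   [R2 at 2]
4. k(0, p(0))  →  0   [R2 at ε]

Reduce t₂ = k(k(0, p(a)), f(b, p(p(0)))):
1. k(k(0, p(a)), f(b, p(p(0))))  →  k(0, f(b, p(p(0))))   [R2 at 1]
2. k(0, f(b, p(p(0))))  →  k(0, p(p(p(0))))   [R1 at 2]
3. k(0, p(p(p(0))))  →  0   [R2 at ε]

yes — NF(t₁) = 0, NF(t₂) = 0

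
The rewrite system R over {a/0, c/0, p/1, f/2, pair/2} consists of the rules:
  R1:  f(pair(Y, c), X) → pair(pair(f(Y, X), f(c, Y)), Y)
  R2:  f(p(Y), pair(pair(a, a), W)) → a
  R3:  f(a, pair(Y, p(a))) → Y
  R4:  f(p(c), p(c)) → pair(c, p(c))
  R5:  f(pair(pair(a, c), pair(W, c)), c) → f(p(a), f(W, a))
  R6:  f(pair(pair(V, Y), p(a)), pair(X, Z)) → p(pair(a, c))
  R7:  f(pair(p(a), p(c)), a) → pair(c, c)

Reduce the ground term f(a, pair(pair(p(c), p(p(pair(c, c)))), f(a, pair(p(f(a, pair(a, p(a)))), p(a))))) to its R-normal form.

1. f(a, pair(pair(p(c), p(p(pair(c, c)))), f(a, pair(p(f(a, pair(a, p(a)))), p(a)))))  →  f(a, pair(pair(p(c), p(p(pair(c, c)))), p(f(a, pair(a, p(a))))))   [R3 at 2.2]
2. f(a, pair(pair(p(c), p(p(pair(c, c)))), p(f(a, pair(a, p(a))))))  →  f(a, pair(pair(p(c), p(p(pair(c, c)))), p(a)))   [R3 at 2.2.1]
3. f(a, pair(pair(p(c), p(p(pair(c, c)))), p(a)))  →  pair(p(c), p(p(pair(c, c))))   [R3 at ε]

pair(p(c), p(p(pair(c, c))))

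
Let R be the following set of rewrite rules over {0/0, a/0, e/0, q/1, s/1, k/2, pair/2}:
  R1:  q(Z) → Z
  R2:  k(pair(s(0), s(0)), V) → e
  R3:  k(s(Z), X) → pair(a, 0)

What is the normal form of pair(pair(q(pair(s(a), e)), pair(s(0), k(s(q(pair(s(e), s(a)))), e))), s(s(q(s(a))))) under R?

pair(pair(pair(s(a), e), pair(s(0), pair(a, 0))), s(s(s(a))))

1. pair(pair(q(pair(s(a), e)), pair(s(0), k(s(q(pair(s(e), s(a)))), e))), s(s(q(s(a)))))  →  pair(pair(pair(s(a), e), pair(s(0), k(s(q(pair(s(e), s(a)))), e))), s(s(q(s(a)))))   [R1 at 1.1]
2. pair(pair(pair(s(a), e), pair(s(0), k(s(q(pair(s(e), s(a)))), e))), s(s(q(s(a)))))  →  pair(pair(pair(s(a), e), pair(s(0), pair(a, 0))), s(s(q(s(a)))))   [R3 at 1.2.2]
3. pair(pair(pair(s(a), e), pair(s(0), pair(a, 0))), s(s(q(s(a)))))  →  pair(pair(pair(s(a), e), pair(s(0), pair(a, 0))), s(s(s(a))))   [R1 at 2.1.1]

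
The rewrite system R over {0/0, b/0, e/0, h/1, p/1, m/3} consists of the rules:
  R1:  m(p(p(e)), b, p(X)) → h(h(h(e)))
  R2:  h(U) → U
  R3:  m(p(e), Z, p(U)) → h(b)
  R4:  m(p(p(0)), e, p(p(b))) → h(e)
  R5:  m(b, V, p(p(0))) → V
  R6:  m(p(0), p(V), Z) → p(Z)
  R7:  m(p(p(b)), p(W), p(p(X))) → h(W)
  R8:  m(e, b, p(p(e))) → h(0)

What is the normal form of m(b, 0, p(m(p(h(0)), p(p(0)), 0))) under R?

0

1. m(b, 0, p(m(p(h(0)), p(p(0)), 0)))  →  m(b, 0, p(m(p(0), p(p(0)), 0)))   [R2 at 3.1.1.1]
2. m(b, 0, p(m(p(0), p(p(0)), 0)))  →  m(b, 0, p(p(0)))   [R6 at 3.1]
3. m(b, 0, p(p(0)))  →  0   [R5 at ε]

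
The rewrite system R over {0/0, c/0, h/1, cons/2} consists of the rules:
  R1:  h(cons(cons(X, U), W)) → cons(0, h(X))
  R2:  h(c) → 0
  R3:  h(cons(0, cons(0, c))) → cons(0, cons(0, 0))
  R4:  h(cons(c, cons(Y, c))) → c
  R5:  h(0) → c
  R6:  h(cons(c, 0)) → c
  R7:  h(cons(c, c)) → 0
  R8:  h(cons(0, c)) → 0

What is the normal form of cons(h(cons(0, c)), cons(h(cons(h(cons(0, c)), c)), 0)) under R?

1. cons(h(cons(0, c)), cons(h(cons(h(cons(0, c)), c)), 0))  →  cons(0, cons(h(cons(h(cons(0, c)), c)), 0))   [R8 at 1]
2. cons(0, cons(h(cons(h(cons(0, c)), c)), 0))  →  cons(0, cons(h(cons(0, c)), 0))   [R8 at 2.1.1.1]
3. cons(0, cons(h(cons(0, c)), 0))  →  cons(0, cons(0, 0))   [R8 at 2.1]

cons(0, cons(0, 0))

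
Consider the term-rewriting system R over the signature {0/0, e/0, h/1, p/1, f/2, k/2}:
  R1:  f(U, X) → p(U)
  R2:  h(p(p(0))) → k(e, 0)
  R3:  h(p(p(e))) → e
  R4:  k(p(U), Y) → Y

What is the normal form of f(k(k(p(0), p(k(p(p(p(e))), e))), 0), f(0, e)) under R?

1. f(k(k(p(0), p(k(p(p(p(e))), e))), 0), f(0, e))  →  p(k(k(p(0), p(k(p(p(p(e))), e))), 0))   [R1 at ε]
2. p(k(k(p(0), p(k(p(p(p(e))), e))), 0))  →  p(k(p(k(p(p(p(e))), e)), 0))   [R4 at 1.1]
3. p(k(p(k(p(p(p(e))), e)), 0))  →  p(0)   [R4 at 1]

p(0)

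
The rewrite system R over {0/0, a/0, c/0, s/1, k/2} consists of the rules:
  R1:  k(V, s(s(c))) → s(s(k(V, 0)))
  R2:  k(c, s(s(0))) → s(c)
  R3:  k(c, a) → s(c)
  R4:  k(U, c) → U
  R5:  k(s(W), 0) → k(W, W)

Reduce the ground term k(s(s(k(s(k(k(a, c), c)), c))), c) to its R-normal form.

s(s(s(a)))

1. k(s(s(k(s(k(k(a, c), c)), c))), c)  →  s(s(k(s(k(k(a, c), c)), c)))   [R4 at ε]
2. s(s(k(s(k(k(a, c), c)), c)))  →  s(s(s(k(k(a, c), c))))   [R4 at 1.1]
3. s(s(s(k(k(a, c), c))))  →  s(s(s(k(a, c))))   [R4 at 1.1.1]
4. s(s(s(k(a, c))))  →  s(s(s(a)))   [R4 at 1.1.1]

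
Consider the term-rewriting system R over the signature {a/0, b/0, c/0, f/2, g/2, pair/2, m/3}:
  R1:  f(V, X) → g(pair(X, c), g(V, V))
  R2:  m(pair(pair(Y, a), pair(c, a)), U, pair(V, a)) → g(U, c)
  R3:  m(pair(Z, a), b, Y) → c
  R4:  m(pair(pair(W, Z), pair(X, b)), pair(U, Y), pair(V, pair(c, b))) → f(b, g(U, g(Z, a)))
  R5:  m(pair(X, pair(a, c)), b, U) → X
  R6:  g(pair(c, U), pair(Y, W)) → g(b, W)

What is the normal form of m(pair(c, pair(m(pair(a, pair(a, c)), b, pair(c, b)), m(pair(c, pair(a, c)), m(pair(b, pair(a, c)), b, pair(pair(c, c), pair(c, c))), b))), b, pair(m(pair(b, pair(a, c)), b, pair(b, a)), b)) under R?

c

1. m(pair(c, pair(m(pair(a, pair(a, c)), b, pair(c, b)), m(pair(c, pair(a, c)), m(pair(b, pair(a, c)), b, pair(pair(c, c), pair(c, c))), b))), b, pair(m(pair(b, pair(a, c)), b, pair(b, a)), b))  →  m(pair(c, pair(a, m(pair(c, pair(a, c)), m(pair(b, pair(a, c)), b, pair(pair(c, c), pair(c, c))), b))), b, pair(m(pair(b, pair(a, c)), b, pair(b, a)), b))   [R5 at 1.2.1]
2. m(pair(c, pair(a, m(pair(c, pair(a, c)), m(pair(b, pair(a, c)), b, pair(pair(c, c), pair(c, c))), b))), b, pair(m(pair(b, pair(a, c)), b, pair(b, a)), b))  →  m(pair(c, pair(a, m(pair(c, pair(a, c)), b, b))), b, pair(m(pair(b, pair(a, c)), b, pair(b, a)), b))   [R5 at 1.2.2.2]
3. m(pair(c, pair(a, m(pair(c, pair(a, c)), b, b))), b, pair(m(pair(b, pair(a, c)), b, pair(b, a)), b))  →  m(pair(c, pair(a, c)), b, pair(m(pair(b, pair(a, c)), b, pair(b, a)), b))   [R5 at 1.2.2]
4. m(pair(c, pair(a, c)), b, pair(m(pair(b, pair(a, c)), b, pair(b, a)), b))  →  c   [R5 at ε]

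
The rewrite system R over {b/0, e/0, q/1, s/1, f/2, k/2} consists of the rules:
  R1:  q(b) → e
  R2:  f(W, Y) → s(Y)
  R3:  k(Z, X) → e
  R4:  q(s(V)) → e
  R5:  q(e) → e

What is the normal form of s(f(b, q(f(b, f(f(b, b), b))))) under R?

s(s(e))

1. s(f(b, q(f(b, f(f(b, b), b)))))  →  s(s(q(f(b, f(f(b, b), b)))))   [R2 at 1]
2. s(s(q(f(b, f(f(b, b), b)))))  →  s(s(q(s(f(f(b, b), b)))))   [R2 at 1.1.1]
3. s(s(q(s(f(f(b, b), b)))))  →  s(s(e))   [R4 at 1.1]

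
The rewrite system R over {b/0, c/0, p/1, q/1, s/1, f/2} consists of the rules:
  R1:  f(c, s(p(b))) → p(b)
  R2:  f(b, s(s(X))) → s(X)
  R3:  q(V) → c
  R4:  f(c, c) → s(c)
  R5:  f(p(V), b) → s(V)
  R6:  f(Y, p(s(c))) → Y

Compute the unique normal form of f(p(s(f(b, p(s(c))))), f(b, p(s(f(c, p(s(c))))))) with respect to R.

s(s(b))

1. f(p(s(f(b, p(s(c))))), f(b, p(s(f(c, p(s(c)))))))  →  f(p(s(b)), f(b, p(s(f(c, p(s(c)))))))   [R6 at 1.1.1]
2. f(p(s(b)), f(b, p(s(f(c, p(s(c)))))))  →  f(p(s(b)), f(b, p(s(c))))   [R6 at 2.2.1.1]
3. f(p(s(b)), f(b, p(s(c))))  →  f(p(s(b)), b)   [R6 at 2]
4. f(p(s(b)), b)  →  s(s(b))   [R5 at ε]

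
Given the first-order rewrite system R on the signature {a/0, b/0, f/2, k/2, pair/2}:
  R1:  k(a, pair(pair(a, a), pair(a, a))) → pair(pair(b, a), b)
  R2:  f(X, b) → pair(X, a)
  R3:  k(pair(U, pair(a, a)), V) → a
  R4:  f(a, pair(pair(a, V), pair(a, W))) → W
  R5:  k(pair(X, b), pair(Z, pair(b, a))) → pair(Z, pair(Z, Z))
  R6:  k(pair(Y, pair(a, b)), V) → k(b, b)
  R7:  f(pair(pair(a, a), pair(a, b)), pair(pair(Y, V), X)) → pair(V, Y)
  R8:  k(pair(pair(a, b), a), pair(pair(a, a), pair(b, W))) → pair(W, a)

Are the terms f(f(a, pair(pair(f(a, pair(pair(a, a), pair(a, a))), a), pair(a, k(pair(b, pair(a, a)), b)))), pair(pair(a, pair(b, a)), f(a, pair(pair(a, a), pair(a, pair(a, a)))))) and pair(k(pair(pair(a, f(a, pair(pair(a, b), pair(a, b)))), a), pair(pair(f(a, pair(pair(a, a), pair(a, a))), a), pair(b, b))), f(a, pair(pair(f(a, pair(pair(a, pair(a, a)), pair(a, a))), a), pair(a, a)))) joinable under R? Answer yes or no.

no — NF(t₁) = a, NF(t₂) = pair(pair(b, a), a)

Reduce t₁ = f(f(a, pair(pair(f(a, pair(pair(a, a), pair(a, a))), a), pair(a, k(pair(b, pair(a, a)), b)))), pair(pair(a, pair(b, a)), f(a, pair(pair(a, a), pair(a, pair(a, a)))))):
1. f(f(a, pair(pair(f(a, pair(pair(a, a), pair(a, a))), a), pair(a, k(pair(b, pair(a, a)), b)))), pair(pair(a, pair(b, a)), f(a, pair(pair(a, a), pair(a, pair(a, a))))))  →  f(f(a, pair(pair(a, a), pair(a, k(pair(b, pair(a, a)), b)))), pair(pair(a, pair(b, a)), f(a, pair(pair(a, a), pair(a, pair(a, a))))))   [R4 at 1.2.1.1]
2. f(f(a, pair(pair(a, a), pair(a, k(pair(b, pair(a, a)), b)))), pair(pair(a, pair(b, a)), f(a, pair(pair(a, a), pair(a, pair(a, a))))))  →  f(k(pair(b, pair(a, a)), b), pair(pair(a, pair(b, a)), f(a, pair(pair(a, a), pair(a, pair(a, a))))))   [R4 at 1]
3. f(k(pair(b, pair(a, a)), b), pair(pair(a, pair(b, a)), f(a, pair(pair(a, a), pair(a, pair(a, a))))))  →  f(a, pair(pair(a, pair(b, a)), f(a, pair(pair(a, a), pair(a, pair(a, a))))))   [R3 at 1]
4. f(a, pair(pair(a, pair(b, a)), f(a, pair(pair(a, a), pair(a, pair(a, a))))))  →  f(a, pair(pair(a, pair(b, a)), pair(a, a)))   [R4 at 2.2]
5. f(a, pair(pair(a, pair(b, a)), pair(a, a)))  →  a   [R4 at ε]

Reduce t₂ = pair(k(pair(pair(a, f(a, pair(pair(a, b), pair(a, b)))), a), pair(pair(f(a, pair(pair(a, a), pair(a, a))), a), pair(b, b))), f(a, pair(pair(f(a, pair(pair(a, pair(a, a)), pair(a, a))), a), pair(a, a)))):
1. pair(k(pair(pair(a, f(a, pair(pair(a, b), pair(a, b)))), a), pair(pair(f(a, pair(pair(a, a), pair(a, a))), a), pair(b, b))), f(a, pair(pair(f(a, pair(pair(a, pair(a, a)), pair(a, a))), a), pair(a, a))))  →  pair(k(pair(pair(a, b), a), pair(pair(f(a, pair(pair(a, a), pair(a, a))), a), pair(b, b))), f(a, pair(pair(f(a, pair(pair(a, pair(a, a)), pair(a, a))), a), pair(a, a))))   [R4 at 1.1.1.2]
2. pair(k(pair(pair(a, b), a), pair(pair(f(a, pair(pair(a, a), pair(a, a))), a), pair(b, b))), f(a, pair(pair(f(a, pair(pair(a, pair(a, a)), pair(a, a))), a), pair(a, a))))  →  pair(k(pair(pair(a, b), a), pair(pair(a, a), pair(b, b))), f(a, pair(pair(f(a, pair(pair(a, pair(a, a)), pair(a, a))), a), pair(a, a))))   [R4 at 1.2.1.1]
3. pair(k(pair(pair(a, b), a), pair(pair(a, a), pair(b, b))), f(a, pair(pair(f(a, pair(pair(a, pair(a, a)), pair(a, a))), a), pair(a, a))))  →  pair(pair(b, a), f(a, pair(pair(f(a, pair(pair(a, pair(a, a)), pair(a, a))), a), pair(a, a))))   [R8 at 1]
4. pair(pair(b, a), f(a, pair(pair(f(a, pair(pair(a, pair(a, a)), pair(a, a))), a), pair(a, a))))  →  pair(pair(b, a), f(a, pair(pair(a, a), pair(a, a))))   [R4 at 2.2.1.1]
5. pair(pair(b, a), f(a, pair(pair(a, a), pair(a, a))))  →  pair(pair(b, a), a)   [R4 at 2]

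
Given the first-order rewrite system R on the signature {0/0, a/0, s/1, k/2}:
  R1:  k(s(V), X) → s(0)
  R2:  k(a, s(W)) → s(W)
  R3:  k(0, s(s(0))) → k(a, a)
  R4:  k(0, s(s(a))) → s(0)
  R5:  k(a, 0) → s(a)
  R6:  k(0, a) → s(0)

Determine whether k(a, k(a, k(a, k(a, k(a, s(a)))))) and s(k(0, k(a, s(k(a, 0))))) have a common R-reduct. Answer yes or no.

no — NF(t₁) = s(a), NF(t₂) = s(s(0))

Reduce t₁ = k(a, k(a, k(a, k(a, k(a, s(a)))))):
1. k(a, k(a, k(a, k(a, k(a, s(a))))))  →  k(a, k(a, k(a, k(a, s(a)))))   [R2 at 2.2.2.2]
2. k(a, k(a, k(a, k(a, s(a)))))  →  k(a, k(a, k(a, s(a))))   [R2 at 2.2.2]
3. k(a, k(a, k(a, s(a))))  →  k(a, k(a, s(a)))   [R2 at 2.2]
4. k(a, k(a, s(a)))  →  k(a, s(a))   [R2 at 2]
5. k(a, s(a))  →  s(a)   [R2 at ε]

Reduce t₂ = s(k(0, k(a, s(k(a, 0))))):
1. s(k(0, k(a, s(k(a, 0)))))  →  s(k(0, s(k(a, 0))))   [R2 at 1.2]
2. s(k(0, s(k(a, 0))))  →  s(k(0, s(s(a))))   [R5 at 1.2.1]
3. s(k(0, s(s(a))))  →  s(s(0))   [R4 at 1]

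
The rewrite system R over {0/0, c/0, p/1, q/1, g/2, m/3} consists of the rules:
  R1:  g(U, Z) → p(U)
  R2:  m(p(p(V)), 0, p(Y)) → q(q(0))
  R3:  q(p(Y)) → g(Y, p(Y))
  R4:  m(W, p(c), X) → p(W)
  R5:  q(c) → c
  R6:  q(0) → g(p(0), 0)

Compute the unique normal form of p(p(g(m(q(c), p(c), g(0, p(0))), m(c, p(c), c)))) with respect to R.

p(p(p(p(c))))

1. p(p(g(m(q(c), p(c), g(0, p(0))), m(c, p(c), c))))  →  p(p(p(m(q(c), p(c), g(0, p(0))))))   [R1 at 1.1]
2. p(p(p(m(q(c), p(c), g(0, p(0))))))  →  p(p(p(p(q(c)))))   [R4 at 1.1.1]
3. p(p(p(p(q(c)))))  →  p(p(p(p(c))))   [R5 at 1.1.1.1]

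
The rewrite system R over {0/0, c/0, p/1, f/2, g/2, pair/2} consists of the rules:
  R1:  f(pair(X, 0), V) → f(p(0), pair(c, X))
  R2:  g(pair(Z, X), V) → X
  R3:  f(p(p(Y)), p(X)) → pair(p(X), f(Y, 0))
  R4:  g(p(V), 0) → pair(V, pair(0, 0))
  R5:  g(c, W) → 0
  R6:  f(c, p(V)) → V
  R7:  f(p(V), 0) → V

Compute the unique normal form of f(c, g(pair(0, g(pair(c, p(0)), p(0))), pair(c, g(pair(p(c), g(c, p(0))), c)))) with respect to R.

0

1. f(c, g(pair(0, g(pair(c, p(0)), p(0))), pair(c, g(pair(p(c), g(c, p(0))), c))))  →  f(c, g(pair(c, p(0)), p(0)))   [R2 at 2]
2. f(c, g(pair(c, p(0)), p(0)))  →  f(c, p(0))   [R2 at 2]
3. f(c, p(0))  →  0   [R6 at ε]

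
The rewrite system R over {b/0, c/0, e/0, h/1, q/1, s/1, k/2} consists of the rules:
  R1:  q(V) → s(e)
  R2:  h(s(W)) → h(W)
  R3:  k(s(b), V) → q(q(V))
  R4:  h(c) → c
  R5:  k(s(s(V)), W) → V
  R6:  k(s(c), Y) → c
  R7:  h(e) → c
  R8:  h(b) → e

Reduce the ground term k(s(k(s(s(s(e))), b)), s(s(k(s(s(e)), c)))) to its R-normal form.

e

1. k(s(k(s(s(s(e))), b)), s(s(k(s(s(e)), c))))  →  k(s(s(e)), s(s(k(s(s(e)), c))))   [R5 at 1.1]
2. k(s(s(e)), s(s(k(s(s(e)), c))))  →  e   [R5 at ε]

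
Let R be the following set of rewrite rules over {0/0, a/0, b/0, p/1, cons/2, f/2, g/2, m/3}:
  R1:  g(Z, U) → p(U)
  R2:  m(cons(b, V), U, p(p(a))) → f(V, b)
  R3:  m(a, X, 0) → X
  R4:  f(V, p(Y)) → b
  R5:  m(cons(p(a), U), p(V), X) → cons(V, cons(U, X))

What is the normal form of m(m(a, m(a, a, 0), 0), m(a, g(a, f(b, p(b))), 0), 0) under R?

p(b)

1. m(m(a, m(a, a, 0), 0), m(a, g(a, f(b, p(b))), 0), 0)  →  m(m(a, a, 0), m(a, g(a, f(b, p(b))), 0), 0)   [R3 at 1]
2. m(m(a, a, 0), m(a, g(a, f(b, p(b))), 0), 0)  →  m(a, m(a, g(a, f(b, p(b))), 0), 0)   [R3 at 1]
3. m(a, m(a, g(a, f(b, p(b))), 0), 0)  →  m(a, g(a, f(b, p(b))), 0)   [R3 at ε]
4. m(a, g(a, f(b, p(b))), 0)  →  g(a, f(b, p(b)))   [R3 at ε]
5. g(a, f(b, p(b)))  →  p(f(b, p(b)))   [R1 at ε]
6. p(f(b, p(b)))  →  p(b)   [R4 at 1]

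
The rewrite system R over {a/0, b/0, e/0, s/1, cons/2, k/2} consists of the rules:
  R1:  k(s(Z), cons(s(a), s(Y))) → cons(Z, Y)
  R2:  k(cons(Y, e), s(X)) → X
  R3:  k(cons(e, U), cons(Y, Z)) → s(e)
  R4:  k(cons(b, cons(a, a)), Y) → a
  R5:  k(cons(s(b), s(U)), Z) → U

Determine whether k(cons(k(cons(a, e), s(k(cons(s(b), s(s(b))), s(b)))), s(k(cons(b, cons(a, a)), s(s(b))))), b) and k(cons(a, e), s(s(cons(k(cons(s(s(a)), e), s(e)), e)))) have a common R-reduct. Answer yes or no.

no — NF(t₁) = a, NF(t₂) = s(cons(e, e))

Reduce t₁ = k(cons(k(cons(a, e), s(k(cons(s(b), s(s(b))), s(b)))), s(k(cons(b, cons(a, a)), s(s(b))))), b):
1. k(cons(k(cons(a, e), s(k(cons(s(b), s(s(b))), s(b)))), s(k(cons(b, cons(a, a)), s(s(b))))), b)  →  k(cons(k(cons(s(b), s(s(b))), s(b)), s(k(cons(b, cons(a, a)), s(s(b))))), b)   [R2 at 1.1]
2. k(cons(k(cons(s(b), s(s(b))), s(b)), s(k(cons(b, cons(a, a)), s(s(b))))), b)  →  k(cons(s(b), s(k(cons(b, cons(a, a)), s(s(b))))), b)   [R5 at 1.1]
3. k(cons(s(b), s(k(cons(b, cons(a, a)), s(s(b))))), b)  →  k(cons(b, cons(a, a)), s(s(b)))   [R5 at ε]
4. k(cons(b, cons(a, a)), s(s(b)))  →  a   [R4 at ε]

Reduce t₂ = k(cons(a, e), s(s(cons(k(cons(s(s(a)), e), s(e)), e)))):
1. k(cons(a, e), s(s(cons(k(cons(s(s(a)), e), s(e)), e))))  →  s(cons(k(cons(s(s(a)), e), s(e)), e))   [R2 at ε]
2. s(cons(k(cons(s(s(a)), e), s(e)), e))  →  s(cons(e, e))   [R2 at 1.1]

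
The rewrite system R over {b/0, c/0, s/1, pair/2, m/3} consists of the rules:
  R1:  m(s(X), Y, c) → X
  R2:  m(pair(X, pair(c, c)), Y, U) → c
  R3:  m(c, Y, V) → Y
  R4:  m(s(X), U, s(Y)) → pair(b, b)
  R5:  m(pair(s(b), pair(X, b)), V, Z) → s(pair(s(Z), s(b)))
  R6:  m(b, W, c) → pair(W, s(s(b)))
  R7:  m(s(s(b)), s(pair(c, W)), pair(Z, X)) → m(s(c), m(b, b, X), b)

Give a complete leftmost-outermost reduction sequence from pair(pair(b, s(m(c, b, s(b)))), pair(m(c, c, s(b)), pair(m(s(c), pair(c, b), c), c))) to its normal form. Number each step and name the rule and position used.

pair(pair(b, s(b)), pair(c, pair(c, c)))

1. pair(pair(b, s(m(c, b, s(b)))), pair(m(c, c, s(b)), pair(m(s(c), pair(c, b), c), c)))  →  pair(pair(b, s(b)), pair(m(c, c, s(b)), pair(m(s(c), pair(c, b), c), c)))   [R3 at 1.2.1]
2. pair(pair(b, s(b)), pair(m(c, c, s(b)), pair(m(s(c), pair(c, b), c), c)))  →  pair(pair(b, s(b)), pair(c, pair(m(s(c), pair(c, b), c), c)))   [R3 at 2.1]
3. pair(pair(b, s(b)), pair(c, pair(m(s(c), pair(c, b), c), c)))  →  pair(pair(b, s(b)), pair(c, pair(c, c)))   [R1 at 2.2.1]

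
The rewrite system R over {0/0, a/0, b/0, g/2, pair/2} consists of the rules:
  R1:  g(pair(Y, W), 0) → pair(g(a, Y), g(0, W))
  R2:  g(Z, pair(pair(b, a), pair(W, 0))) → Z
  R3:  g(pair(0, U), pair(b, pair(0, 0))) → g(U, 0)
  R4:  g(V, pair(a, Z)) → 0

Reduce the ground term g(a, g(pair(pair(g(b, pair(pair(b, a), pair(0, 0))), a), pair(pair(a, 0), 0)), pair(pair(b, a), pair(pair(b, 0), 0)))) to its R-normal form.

1. g(a, g(pair(pair(g(b, pair(pair(b, a), pair(0, 0))), a), pair(pair(a, 0), 0)), pair(pair(b, a), pair(pair(b, 0), 0))))  →  g(a, pair(pair(g(b, pair(pair(b, a), pair(0, 0))), a), pair(pair(a, 0), 0)))   [R2 at 2]
2. g(a, pair(pair(g(b, pair(pair(b, a), pair(0, 0))), a), pair(pair(a, 0), 0)))  →  g(a, pair(pair(b, a), pair(pair(a, 0), 0)))   [R2 at 2.1.1]
3. g(a, pair(pair(b, a), pair(pair(a, 0), 0)))  →  a   [R2 at ε]

a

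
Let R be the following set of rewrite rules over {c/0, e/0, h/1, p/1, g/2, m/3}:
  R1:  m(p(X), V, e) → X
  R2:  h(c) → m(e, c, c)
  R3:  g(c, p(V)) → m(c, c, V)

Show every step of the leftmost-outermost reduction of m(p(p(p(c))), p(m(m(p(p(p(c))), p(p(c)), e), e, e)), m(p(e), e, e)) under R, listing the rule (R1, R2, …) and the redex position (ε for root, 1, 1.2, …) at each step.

1. m(p(p(p(c))), p(m(m(p(p(p(c))), p(p(c)), e), e, e)), m(p(e), e, e))  →  m(p(p(p(c))), p(m(p(p(c)), e, e)), m(p(e), e, e))   [R1 at 2.1.1]
2. m(p(p(p(c))), p(m(p(p(c)), e, e)), m(p(e), e, e))  →  m(p(p(p(c))), p(p(c)), m(p(e), e, e))   [R1 at 2.1]
3. m(p(p(p(c))), p(p(c)), m(p(e), e, e))  →  m(p(p(p(c))), p(p(c)), e)   [R1 at 3]
4. m(p(p(p(c))), p(p(c)), e)  →  p(p(c))   [R1 at ε]

p(p(c))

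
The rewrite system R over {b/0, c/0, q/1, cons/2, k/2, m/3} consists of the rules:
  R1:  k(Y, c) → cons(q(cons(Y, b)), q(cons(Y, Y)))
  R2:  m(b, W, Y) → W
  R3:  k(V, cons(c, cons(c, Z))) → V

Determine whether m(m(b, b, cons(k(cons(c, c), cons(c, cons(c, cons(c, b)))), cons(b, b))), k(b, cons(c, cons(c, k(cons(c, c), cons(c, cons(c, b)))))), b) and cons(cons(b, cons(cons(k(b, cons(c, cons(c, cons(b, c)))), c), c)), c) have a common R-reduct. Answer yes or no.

no — NF(t₁) = b, NF(t₂) = cons(cons(b, cons(cons(b, c), c)), c)

Reduce t₁ = m(m(b, b, cons(k(cons(c, c), cons(c, cons(c, cons(c, b)))), cons(b, b))), k(b, cons(c, cons(c, k(cons(c, c), cons(c, cons(c, b)))))), b):
1. m(m(b, b, cons(k(cons(c, c), cons(c, cons(c, cons(c, b)))), cons(b, b))), k(b, cons(c, cons(c, k(cons(c, c), cons(c, cons(c, b)))))), b)  →  m(b, k(b, cons(c, cons(c, k(cons(c, c), cons(c, cons(c, b)))))), b)   [R2 at 1]
2. m(b, k(b, cons(c, cons(c, k(cons(c, c), cons(c, cons(c, b)))))), b)  →  k(b, cons(c, cons(c, k(cons(c, c), cons(c, cons(c, b))))))   [R2 at ε]
3. k(b, cons(c, cons(c, k(cons(c, c), cons(c, cons(c, b))))))  →  b   [R3 at ε]

Reduce t₂ = cons(cons(b, cons(cons(k(b, cons(c, cons(c, cons(b, c)))), c), c)), c):
1. cons(cons(b, cons(cons(k(b, cons(c, cons(c, cons(b, c)))), c), c)), c)  →  cons(cons(b, cons(cons(b, c), c)), c)   [R3 at 1.2.1.1]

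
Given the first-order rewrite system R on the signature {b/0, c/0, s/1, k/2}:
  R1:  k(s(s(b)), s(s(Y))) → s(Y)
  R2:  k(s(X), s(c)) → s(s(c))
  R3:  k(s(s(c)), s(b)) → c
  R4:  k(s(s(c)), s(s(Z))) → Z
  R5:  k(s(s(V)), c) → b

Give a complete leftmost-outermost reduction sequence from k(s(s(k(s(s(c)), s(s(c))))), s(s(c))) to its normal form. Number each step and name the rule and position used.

c

1. k(s(s(k(s(s(c)), s(s(c))))), s(s(c)))  →  k(s(s(c)), s(s(c)))   [R4 at 1.1.1]
2. k(s(s(c)), s(s(c)))  →  c   [R4 at ε]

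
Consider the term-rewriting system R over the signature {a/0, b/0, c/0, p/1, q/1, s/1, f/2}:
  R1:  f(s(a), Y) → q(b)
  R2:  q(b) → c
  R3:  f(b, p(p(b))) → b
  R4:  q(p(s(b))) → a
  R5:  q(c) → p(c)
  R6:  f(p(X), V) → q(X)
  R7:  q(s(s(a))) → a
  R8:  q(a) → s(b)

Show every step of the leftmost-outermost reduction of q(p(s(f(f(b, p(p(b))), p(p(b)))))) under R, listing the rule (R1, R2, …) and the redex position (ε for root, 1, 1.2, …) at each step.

1. q(p(s(f(f(b, p(p(b))), p(p(b))))))  →  q(p(s(f(b, p(p(b))))))   [R3 at 1.1.1.1]
2. q(p(s(f(b, p(p(b))))))  →  q(p(s(b)))   [R3 at 1.1.1]
3. q(p(s(b)))  →  a   [R4 at ε]

a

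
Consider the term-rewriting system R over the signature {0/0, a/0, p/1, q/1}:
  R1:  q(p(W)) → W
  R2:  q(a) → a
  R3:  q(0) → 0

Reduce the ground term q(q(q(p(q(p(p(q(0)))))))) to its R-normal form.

0

1. q(q(q(p(q(p(p(q(0))))))))  →  q(q(q(p(p(q(0))))))   [R1 at 1.1]
2. q(q(q(p(p(q(0))))))  →  q(q(p(q(0))))   [R1 at 1.1]
3. q(q(p(q(0))))  →  q(q(0))   [R1 at 1]
4. q(q(0))  →  q(0)   [R3 at 1]
5. q(0)  →  0   [R3 at ε]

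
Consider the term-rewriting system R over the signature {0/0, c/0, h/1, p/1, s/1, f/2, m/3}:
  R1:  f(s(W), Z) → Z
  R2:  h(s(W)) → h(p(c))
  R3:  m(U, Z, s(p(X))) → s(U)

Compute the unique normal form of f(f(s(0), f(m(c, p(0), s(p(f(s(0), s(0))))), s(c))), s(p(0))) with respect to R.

1. f(f(s(0), f(m(c, p(0), s(p(f(s(0), s(0))))), s(c))), s(p(0)))  →  f(f(m(c, p(0), s(p(f(s(0), s(0))))), s(c)), s(p(0)))   [R1 at 1]
2. f(f(m(c, p(0), s(p(f(s(0), s(0))))), s(c)), s(p(0)))  →  f(f(s(c), s(c)), s(p(0)))   [R3 at 1.1]
3. f(f(s(c), s(c)), s(p(0)))  →  f(s(c), s(p(0)))   [R1 at 1]
4. f(s(c), s(p(0)))  →  s(p(0))   [R1 at ε]

s(p(0))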